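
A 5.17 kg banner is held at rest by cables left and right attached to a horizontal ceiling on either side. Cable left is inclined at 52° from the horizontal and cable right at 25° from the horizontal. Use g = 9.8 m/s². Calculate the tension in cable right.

Weight W = 5.17 × 9.8 = 50.67 N acts straight down.
Horizontal: T_left cos 52° = T_right cos 25°  →  T_left = 1.472 T_right.
Vertical: T_left sin 52° + T_right sin 25° = 50.67.
Substituting the horizontal relation into the vertical equation gives 1.583 T_right = 50.67, so T_right = 32.01 N.

T_right ≈ 32 N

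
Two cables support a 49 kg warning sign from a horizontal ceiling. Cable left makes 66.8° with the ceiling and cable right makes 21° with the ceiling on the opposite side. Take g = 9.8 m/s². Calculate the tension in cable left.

Weight W = 49 × 9.8 = 480.2 N acts straight down.
Horizontal: T_left cos 66.8° = T_right cos 21°  →  T_right = 0.422 T_left.
Vertical: T_left sin 66.8° + T_right sin 21° = 480.2.
Substituting the horizontal relation into the vertical equation gives 1.07 T_left = 480.2, so T_left = 448.6 N.

T_left ≈ 449 N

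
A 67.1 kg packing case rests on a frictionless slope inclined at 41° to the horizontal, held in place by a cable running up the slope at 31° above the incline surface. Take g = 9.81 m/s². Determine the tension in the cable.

Take axes along and perpendicular to the incline. Weight components: W sin 41° = 431.9 N down-slope, W cos 41° = 496.8 N into the surface.
Along incline: T cos 31° = W sin 41° → T = 503.8 N.
Perpendicular: N = W cos 41° − T sin 31° = 237.3 N.

T ≈ 504 N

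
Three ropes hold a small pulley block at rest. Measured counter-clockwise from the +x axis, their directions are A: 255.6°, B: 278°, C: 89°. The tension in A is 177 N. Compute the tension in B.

T_B ≈ 262 N

Resolve: ΣF_x = 177 cos 255.6° + T_B cos 278° + T_C cos 89° = 0.
        ΣF_y = 177 sin 255.6° + T_B sin 278° + T_C sin 89° = 0.
The known terms sum to (-44.02, -171.4) N, so 0.1392 T_B + 0.0175 T_C = 44.02 and -0.9903 T_B + 0.9998 T_C = 171.4.
Solving simultaneously: T_B = 262.2 N, T_C = 431.2 N.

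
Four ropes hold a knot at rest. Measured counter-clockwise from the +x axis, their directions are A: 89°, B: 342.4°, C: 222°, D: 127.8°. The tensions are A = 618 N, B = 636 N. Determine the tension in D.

Resolve: ΣF_x = 618 cos 89° + 636 cos 342.4° + T_C cos 222° + T_D cos 127.8° = 0.
        ΣF_y = 618 sin 89° + 636 sin 342.4° + T_C sin 222° + T_D sin 127.8° = 0.
The known terms sum to (617, 425.6) N, so -0.7431 T_C − 0.6129 T_D = -617 and -0.6691 T_C + 0.7902 T_D = -425.6.
Solving simultaneously: T_C = 750.4 N, T_D = 96.84 N.

T_D ≈ 96.8 N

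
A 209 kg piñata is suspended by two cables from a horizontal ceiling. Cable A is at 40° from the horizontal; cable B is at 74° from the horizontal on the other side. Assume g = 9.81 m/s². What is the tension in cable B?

Weight W = 209 × 9.81 = 2050 N acts straight down.
Horizontal: T_A cos 40° = T_B cos 74°  →  T_A = 0.3598 T_B.
Vertical: T_A sin 40° + T_B sin 74° = 2050.
Substituting the horizontal relation into the vertical equation gives 1.193 T_B = 2050, so T_B = 1719 N.

T_B ≈ 1720 N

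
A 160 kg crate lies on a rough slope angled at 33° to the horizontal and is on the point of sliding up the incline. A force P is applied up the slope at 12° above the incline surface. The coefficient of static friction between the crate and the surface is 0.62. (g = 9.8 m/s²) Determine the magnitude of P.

On the verge of sliding up the incline, friction equals μN and acts down the slope.
Perpendicular: N + P sin 12° = W cos 33° = 1315 N.
Along incline: P cos 12° = W sin 33° + μN  with W sin 33° = 854 N.
Solving the pair for P and N: P = 1508 N, N = 1002 N (and f = μN = 620.9 N).

P ≈ 1510 N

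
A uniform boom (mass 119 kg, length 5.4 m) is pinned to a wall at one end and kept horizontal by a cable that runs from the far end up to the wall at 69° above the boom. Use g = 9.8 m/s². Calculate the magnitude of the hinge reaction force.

Take torques about the hinge: T sin 69° · 5.4 = 119×9.8×2.7 = 3148.7 N·m.
So T = 3148.7 / (0.9336 × 5.4) = 624.58 N.
ΣF_x = 0: H_x = T cos 69° = 223.83 N.
ΣF_y = 0: H_y = (119×9.8) − T sin 69° = 1166.2 − 583.1 = 583.1 N.
|H| = √(H_x² + H_y²) = √((223.83)² + (583.1)²) = 624.58 N.

|H| ≈ 625 N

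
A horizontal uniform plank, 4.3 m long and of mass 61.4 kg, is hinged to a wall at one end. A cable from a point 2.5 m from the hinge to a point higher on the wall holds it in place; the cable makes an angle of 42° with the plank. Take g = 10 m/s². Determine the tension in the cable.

Take torques about the hinge: T sin 42° · 2.5 = 61.4×10×2.15 = 1320.1 N·m.
So T = 1320.1 / (0.6691 × 2.5) = 789.14 N.

T ≈ 789 N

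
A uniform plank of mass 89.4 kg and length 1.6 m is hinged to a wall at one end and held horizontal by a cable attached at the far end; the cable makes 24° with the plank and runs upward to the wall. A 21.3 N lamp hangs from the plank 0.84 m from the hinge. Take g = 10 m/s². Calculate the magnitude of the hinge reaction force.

Take torques about the hinge: T sin 24° · 1.6 = 89.4×10×0.8 + 21.3×0.84 = 733.09 N·m.
So T = 733.09 / (0.4067 × 1.6) = 1126.5 N.
ΣF_x = 0: H_x = T cos 24° = 1029.1 N.
ΣF_y = 0: H_y = (89.4×10 + 21.3) − T sin 24° = 915.3 − 458.18 = 457.12 N.
|H| = √(H_x² + H_y²) = √((1029.1)² + (457.12)²) = 1126.1 N.

|H| ≈ 1130 N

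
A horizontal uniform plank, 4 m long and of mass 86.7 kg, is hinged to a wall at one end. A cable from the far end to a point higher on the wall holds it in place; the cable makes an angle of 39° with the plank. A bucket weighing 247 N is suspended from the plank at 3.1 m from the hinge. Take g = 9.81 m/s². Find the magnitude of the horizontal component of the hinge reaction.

H_x ≈ 762 N

Take torques about the hinge: T sin 39° · 4 = 86.7×9.81×2 + 247×3.1 = 2466.8 N·m.
So T = 2466.8 / (0.6293 × 4) = 979.93 N.
ΣF_x = 0: H_x = T cos 39° = 761.55 N.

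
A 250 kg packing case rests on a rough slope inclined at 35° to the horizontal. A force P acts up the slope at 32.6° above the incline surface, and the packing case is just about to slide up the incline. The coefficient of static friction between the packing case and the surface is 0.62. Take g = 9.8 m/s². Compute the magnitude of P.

P ≈ 2250 N

On the verge of sliding up the incline, friction equals μN and acts down the slope.
Perpendicular: N + P sin 32.6° = W cos 35° = 2007 N.
Along incline: P cos 32.6° = W sin 35° + μN  with W sin 35° = 1405 N.
Solving the pair for P and N: P = 2252 N, N = 793.6 N (and f = μN = 492 N).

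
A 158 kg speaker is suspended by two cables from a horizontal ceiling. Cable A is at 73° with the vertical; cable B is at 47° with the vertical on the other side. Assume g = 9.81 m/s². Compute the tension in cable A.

T_A ≈ 1310 N

Angles from the horizontal: cable A is 90° − 73° = 17°, cable B is 90° − 47° = 43°.
Weight W = 158 × 9.81 = 1550 N acts straight down.
Horizontal: T_A cos 17° = T_B cos 43°  →  T_B = 1.308 T_A.
Vertical: T_A sin 17° + T_B sin 43° = 1550.
Substituting the horizontal relation into the vertical equation gives 1.184 T_A = 1550, so T_A = 1309 N.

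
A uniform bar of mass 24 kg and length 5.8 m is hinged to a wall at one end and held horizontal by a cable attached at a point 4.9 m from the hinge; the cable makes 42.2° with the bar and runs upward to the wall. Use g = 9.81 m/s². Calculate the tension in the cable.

T ≈ 207 N

Take torques about the hinge: T sin 42.2° · 4.9 = 24×9.81×2.9 = 682.78 N·m.
So T = 682.78 / (0.6717 × 4.9) = 207.44 N.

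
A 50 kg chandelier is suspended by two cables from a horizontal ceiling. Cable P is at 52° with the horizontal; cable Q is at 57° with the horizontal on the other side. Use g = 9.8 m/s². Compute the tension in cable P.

Weight W = 50 × 9.8 = 490 N acts straight down.
Horizontal: T_P cos 52° = T_Q cos 57°  →  T_Q = 1.13 T_P.
Vertical: T_P sin 52° + T_Q sin 57° = 490.
Substituting the horizontal relation into the vertical equation gives 1.736 T_P = 490, so T_P = 282.3 N.

T_P ≈ 282 N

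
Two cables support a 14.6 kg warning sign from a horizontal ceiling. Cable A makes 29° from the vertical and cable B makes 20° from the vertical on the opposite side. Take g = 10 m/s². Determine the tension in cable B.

T_B ≈ 93.8 N

Angles from the horizontal: cable A is 90° − 29° = 61°, cable B is 90° − 20° = 70°.
Weight W = 14.6 × 10 = 146 N acts straight down.
Horizontal: T_A cos 61° = T_B cos 70°  →  T_A = 0.7055 T_B.
Vertical: T_A sin 61° + T_B sin 70° = 146.
Substituting the horizontal relation into the vertical equation gives 1.557 T_B = 146, so T_B = 93.79 N.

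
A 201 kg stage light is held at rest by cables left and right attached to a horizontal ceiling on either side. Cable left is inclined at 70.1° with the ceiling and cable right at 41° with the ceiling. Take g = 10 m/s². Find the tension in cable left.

Weight W = 201 × 10 = 2010 N acts straight down.
Horizontal: T_left cos 70.1° = T_right cos 41°  →  T_right = 0.451 T_left.
Vertical: T_left sin 70.1° + T_right sin 41° = 2010.
Substituting the horizontal relation into the vertical equation gives 1.236 T_left = 2010, so T_left = 1626 N.

T_left ≈ 1630 N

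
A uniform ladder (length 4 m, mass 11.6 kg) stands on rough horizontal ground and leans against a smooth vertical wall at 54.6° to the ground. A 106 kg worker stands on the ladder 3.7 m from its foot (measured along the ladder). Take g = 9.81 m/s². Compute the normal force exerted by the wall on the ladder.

Torques about the foot: N_wall · 4 sin 54.6° = 11.6×9.81×2 cos 54.6° + 106×9.81×3.7 cos 54.6° → N_wall = 724 N.

N_wall ≈ 724 N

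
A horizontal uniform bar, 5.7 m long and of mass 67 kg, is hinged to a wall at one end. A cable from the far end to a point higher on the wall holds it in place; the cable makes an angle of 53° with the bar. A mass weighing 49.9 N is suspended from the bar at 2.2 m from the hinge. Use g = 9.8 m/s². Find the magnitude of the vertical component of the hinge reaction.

Take torques about the hinge: T sin 53° · 5.7 = 67×9.8×2.85 + 49.9×2.2 = 1981.1 N·m.
So T = 1981.1 / (0.7986 × 5.7) = 435.19 N.
ΣF_y = 0: H_y = (67×9.8 + 49.9) − T sin 53° = 706.5 − 347.56 = 358.94 N.

|H_y| ≈ 359 N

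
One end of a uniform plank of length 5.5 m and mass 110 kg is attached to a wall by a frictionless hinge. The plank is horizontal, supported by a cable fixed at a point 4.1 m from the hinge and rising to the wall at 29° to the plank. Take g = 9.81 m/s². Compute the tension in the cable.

T ≈ 1490 N

Take torques about the hinge: T sin 29° · 4.1 = 110×9.81×2.75 = 2967.5 N·m.
So T = 2967.5 / (0.4848 × 4.1) = 1492.9 N.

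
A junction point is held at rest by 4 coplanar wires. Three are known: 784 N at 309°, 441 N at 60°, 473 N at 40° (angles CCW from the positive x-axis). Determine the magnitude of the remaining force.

Sum the known components: ΣF_x = 1076 N, ΣF_y = 76.67 N.
For equilibrium the remaining force must supply (−ΣF_x, −ΣF_y) = (-1076, -76.67) N.
Magnitude = √((-1076)² + (-76.67)²) = 1079 N; direction = atan2(-76.67, -1076) = 184.1°.

F ≈ 1080 N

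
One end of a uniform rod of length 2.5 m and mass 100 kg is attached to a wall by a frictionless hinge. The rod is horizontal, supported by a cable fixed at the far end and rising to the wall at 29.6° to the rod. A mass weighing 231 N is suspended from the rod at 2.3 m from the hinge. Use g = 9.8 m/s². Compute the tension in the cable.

T ≈ 1420 N

Take torques about the hinge: T sin 29.6° · 2.5 = 100×9.8×1.25 + 231×2.3 = 1756.3 N·m.
So T = 1756.3 / (0.4939 × 2.5) = 1422.3 N.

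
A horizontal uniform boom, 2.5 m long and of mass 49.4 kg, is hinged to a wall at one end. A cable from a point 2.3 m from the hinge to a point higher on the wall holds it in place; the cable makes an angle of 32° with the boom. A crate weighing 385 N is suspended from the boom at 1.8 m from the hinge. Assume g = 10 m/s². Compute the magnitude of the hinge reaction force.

|H| ≈ 963 N

Take torques about the hinge: T sin 32° · 2.3 = 49.4×10×1.25 + 385×1.8 = 1310.5 N·m.
So T = 1310.5 / (0.5299 × 2.3) = 1075.2 N.
ΣF_x = 0: H_x = T cos 32° = 911.84 N.
ΣF_y = 0: H_y = (49.4×10 + 385) − T sin 32° = 879 − 569.78 = 309.22 N.
|H| = √(H_x² + H_y²) = √((911.84)² + (309.22)²) = 962.85 N.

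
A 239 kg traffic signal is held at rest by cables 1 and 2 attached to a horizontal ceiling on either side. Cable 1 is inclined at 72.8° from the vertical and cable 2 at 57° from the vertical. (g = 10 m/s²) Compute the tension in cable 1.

Angles from the horizontal: cable 1 is 90° − 72.8° = 17.2°, cable 2 is 90° − 57° = 33°.
Weight W = 239 × 10 = 2390 N acts straight down.
Horizontal: T_1 cos 17.2° = T_2 cos 33°  →  T_2 = 1.139 T_1.
Vertical: T_1 sin 17.2° + T_2 sin 33° = 2390.
Substituting the horizontal relation into the vertical equation gives 0.9161 T_1 = 2390, so T_1 = 2609 N.

T_1 ≈ 2610 N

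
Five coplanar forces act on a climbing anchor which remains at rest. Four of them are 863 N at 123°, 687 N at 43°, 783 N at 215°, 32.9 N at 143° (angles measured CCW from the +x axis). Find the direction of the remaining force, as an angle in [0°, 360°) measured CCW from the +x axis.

Sum the known components: ΣF_x = -635.3 N, ΣF_y = 763 N.
For equilibrium the remaining force must supply (−ΣF_x, −ΣF_y) = (635.3, -763) N.
Magnitude = √((635.3)² + (-763)²) = 992.8 N; direction = atan2(-763, 635.3) = 309.8°.

θ ≈ 310°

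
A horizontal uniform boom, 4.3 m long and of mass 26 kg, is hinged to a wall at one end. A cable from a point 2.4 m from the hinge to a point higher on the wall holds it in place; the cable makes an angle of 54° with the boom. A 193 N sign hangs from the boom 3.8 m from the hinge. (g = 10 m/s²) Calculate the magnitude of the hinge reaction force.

|H| ≈ 400 N

Take torques about the hinge: T sin 54° · 2.4 = 26×10×2.15 + 193×3.8 = 1292.4 N·m.
So T = 1292.4 / (0.8090 × 2.4) = 665.62 N.
ΣF_x = 0: H_x = T cos 54° = 391.24 N.
ΣF_y = 0: H_y = (26×10 + 193) − T sin 54° = 453 − 538.5 = -85.5 N.
|H| = √(H_x² + H_y²) = √((391.24)² + (-85.5)²) = 400.48 N.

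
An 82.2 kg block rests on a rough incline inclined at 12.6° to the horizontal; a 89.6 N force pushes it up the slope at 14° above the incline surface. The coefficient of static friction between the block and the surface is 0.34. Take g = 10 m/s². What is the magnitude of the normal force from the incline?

Axes along / perpendicular to the incline. W sin 12.6° = 179.3 N down-slope; W cos 12.6° = 802.2 N into the surface.
Perpendicular: N = W cos 12.6° − P sin 14° = 802.2 − 21.68 = 780.5 N.
Along incline: P cos 14° + f = W sin 12.6° (friction acts up-slope) → f = 179.3 − 86.94 = 92.38 N.
|f| = 92.38 N ≤ μN = 265.4 N, so the block is indeed static.

N ≈ 781 N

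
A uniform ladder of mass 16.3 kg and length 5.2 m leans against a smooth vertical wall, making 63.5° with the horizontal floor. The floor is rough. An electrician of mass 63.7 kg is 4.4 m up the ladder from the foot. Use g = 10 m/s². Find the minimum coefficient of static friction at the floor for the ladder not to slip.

ΣF_y = 0: N_floor = 16.3×10 + 63.7×10 = 800 N.
Torques about the foot: N_wall · 5.2 sin 63.5° = 16.3×10×2.6 cos 63.5° + 63.7×10×4.4 cos 63.5° → N_wall = 309.37 N.
ΣF_x = 0: f_floor = N_wall = 309.37 N.
μ_min = f_floor / N_floor = 309.37 / 800 = 0.3867.

μ_min ≈ 0.387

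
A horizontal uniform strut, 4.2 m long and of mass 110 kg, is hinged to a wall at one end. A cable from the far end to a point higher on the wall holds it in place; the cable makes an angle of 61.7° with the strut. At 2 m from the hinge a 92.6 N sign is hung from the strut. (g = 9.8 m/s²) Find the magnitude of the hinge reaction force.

|H| ≈ 666 N

Take torques about the hinge: T sin 61.7° · 4.2 = 110×9.8×2.1 + 92.6×2 = 2449 N·m.
So T = 2449 / (0.8805 × 4.2) = 662.25 N.
ΣF_x = 0: H_x = T cos 61.7° = 313.96 N.
ΣF_y = 0: H_y = (110×9.8 + 92.6) − T sin 61.7° = 1170.6 − 583.1 = 587.5 N.
|H| = √(H_x² + H_y²) = √((313.96)² + (587.5)²) = 666.13 N.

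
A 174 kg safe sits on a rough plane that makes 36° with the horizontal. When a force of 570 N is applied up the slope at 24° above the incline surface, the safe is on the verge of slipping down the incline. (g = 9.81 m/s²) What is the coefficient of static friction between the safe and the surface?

On the verge of sliding down the incline, friction is at its maximum μN and acts up the slope.
Perpendicular to incline: N = W cos 36° − P sin 24° = 1381 − 231.8 = 1149 N.
Along incline: P cos 24° + μN = W sin 36° → μ = (W sin 36° − P cos 24°) / N = 0.42.

μ ≈ 0.420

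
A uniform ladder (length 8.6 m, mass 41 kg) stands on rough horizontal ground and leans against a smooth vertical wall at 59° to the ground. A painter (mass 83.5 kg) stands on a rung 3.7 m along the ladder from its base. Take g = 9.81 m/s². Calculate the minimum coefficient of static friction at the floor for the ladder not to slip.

ΣF_y = 0: N_floor = 41×9.81 + 83.5×9.81 = 1221.3 N.
Torques about the foot: N_wall · 8.6 sin 59° = 41×9.81×4.3 cos 59° + 83.5×9.81×3.7 cos 59° → N_wall = 332.59 N.
ΣF_x = 0: f_floor = N_wall = 332.59 N.
μ_min = f_floor / N_floor = 332.59 / 1221.3 = 0.2723.

μ_min ≈ 0.272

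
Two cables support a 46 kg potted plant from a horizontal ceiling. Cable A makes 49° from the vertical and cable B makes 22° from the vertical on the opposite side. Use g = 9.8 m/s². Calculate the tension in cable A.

Angles from the horizontal: cable A is 90° − 49° = 41°, cable B is 90° − 22° = 68°.
Weight W = 46 × 9.8 = 450.8 N acts straight down.
Horizontal: T_A cos 41° = T_B cos 68°  →  T_B = 2.015 T_A.
Vertical: T_A sin 41° + T_B sin 68° = 450.8.
Substituting the horizontal relation into the vertical equation gives 2.524 T_A = 450.8, so T_A = 178.6 N.

T_A ≈ 179 N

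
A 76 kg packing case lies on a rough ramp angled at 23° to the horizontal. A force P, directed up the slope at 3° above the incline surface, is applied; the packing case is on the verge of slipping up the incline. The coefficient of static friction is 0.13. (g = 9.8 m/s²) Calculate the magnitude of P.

On the verge of sliding up the incline, friction equals μN and acts down the slope.
Perpendicular: N + P sin 3° = W cos 23° = 685.6 N.
Along incline: P cos 3° = W sin 23° + μN  with W sin 23° = 291 N.
Solving the pair for P and N: P = 378.1 N, N = 665.8 N (and f = μN = 86.55 N).

P ≈ 378 N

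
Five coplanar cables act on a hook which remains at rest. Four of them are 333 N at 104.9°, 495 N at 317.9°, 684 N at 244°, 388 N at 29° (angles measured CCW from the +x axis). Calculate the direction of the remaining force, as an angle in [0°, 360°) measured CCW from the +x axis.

θ ≈ 126°

Sum the known components: ΣF_x = 321.2 N, ΣF_y = -436.7 N.
For equilibrium the remaining force must supply (−ΣF_x, −ΣF_y) = (-321.2, 436.7) N.
Magnitude = √((-321.2)² + (436.7)²) = 542.1 N; direction = atan2(436.7, -321.2) = 126.3°.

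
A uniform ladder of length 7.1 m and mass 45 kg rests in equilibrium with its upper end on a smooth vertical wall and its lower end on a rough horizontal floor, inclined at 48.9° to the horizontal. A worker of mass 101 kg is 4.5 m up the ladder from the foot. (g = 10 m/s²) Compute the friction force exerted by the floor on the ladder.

Torques about the foot: N_wall · 7.1 sin 48.9° = 45×10×3.55 cos 48.9° + 101×10×4.5 cos 48.9° → N_wall = 754.71 N.
ΣF_x = 0: f_floor = N_wall = 754.71 N.

f ≈ 755 N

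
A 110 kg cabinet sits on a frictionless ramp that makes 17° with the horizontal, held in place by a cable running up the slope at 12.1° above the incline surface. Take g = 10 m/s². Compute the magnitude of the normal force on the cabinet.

N ≈ 983 N

Take axes along and perpendicular to the incline. Weight components: W sin 17° = 321.6 N down-slope, W cos 17° = 1052 N into the surface.
Along incline: T cos 12.1° = W sin 17° → T = 328.9 N.
Perpendicular: N = W cos 17° − T sin 12.1° = 983 N.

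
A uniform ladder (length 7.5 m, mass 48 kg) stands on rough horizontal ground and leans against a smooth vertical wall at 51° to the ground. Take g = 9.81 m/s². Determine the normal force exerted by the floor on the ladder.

ΣF_y = 0: N_floor = 48×9.81 = 470.88 N.

N_floor ≈ 471 N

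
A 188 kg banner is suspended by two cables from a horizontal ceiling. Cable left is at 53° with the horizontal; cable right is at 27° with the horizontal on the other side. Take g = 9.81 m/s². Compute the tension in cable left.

T_left ≈ 1670 N

Weight W = 188 × 9.81 = 1844 N acts straight down.
Horizontal: T_left cos 53° = T_right cos 27°  →  T_right = 0.6754 T_left.
Vertical: T_left sin 53° + T_right sin 27° = 1844.
Substituting the horizontal relation into the vertical equation gives 1.105 T_left = 1844, so T_left = 1669 N.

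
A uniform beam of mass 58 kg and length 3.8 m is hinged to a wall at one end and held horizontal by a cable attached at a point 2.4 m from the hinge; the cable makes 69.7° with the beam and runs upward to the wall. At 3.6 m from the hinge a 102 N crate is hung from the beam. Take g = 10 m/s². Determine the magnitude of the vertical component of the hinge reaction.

|H_y| ≈ 69.8 N

Take torques about the hinge: T sin 69.7° · 2.4 = 58×10×1.9 + 102×3.6 = 1469.2 N·m.
So T = 1469.2 / (0.9379 × 2.4) = 652.71 N.
ΣF_y = 0: H_y = (58×10 + 102) − T sin 69.7° = 682 − 612.17 = 69.833 N.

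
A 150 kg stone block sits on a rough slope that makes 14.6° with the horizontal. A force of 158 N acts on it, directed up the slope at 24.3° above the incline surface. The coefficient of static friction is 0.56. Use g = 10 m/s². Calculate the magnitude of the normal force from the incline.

Axes along / perpendicular to the incline. W sin 14.6° = 378.1 N down-slope; W cos 14.6° = 1452 N into the surface.
Perpendicular: N = W cos 14.6° − P sin 24.3° = 1452 − 65.02 = 1387 N.
Along incline: P cos 24.3° + f = W sin 14.6° (friction acts up-slope) → f = 378.1 − 144 = 234.1 N.
|f| = 234.1 N ≤ μN = 776.5 N, so the stone block is indeed static.

N ≈ 1390 N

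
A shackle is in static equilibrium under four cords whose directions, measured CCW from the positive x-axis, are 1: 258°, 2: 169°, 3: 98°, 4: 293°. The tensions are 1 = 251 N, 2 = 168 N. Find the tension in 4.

Resolve: ΣF_x = 251 cos 258° + 168 cos 169° + T_3 cos 98° + T_4 cos 293° = 0.
        ΣF_y = 251 sin 258° + 168 sin 169° + T_3 sin 98° + T_4 sin 293° = 0.
The known terms sum to (-217.1, -213.5) N, so -0.1392 T_3 + 0.3907 T_4 = 217.1 and 0.9903 T_3 − 0.9205 T_4 = 213.5.
Solving simultaneously: T_3 = 1094 N, T_4 = 945.4 N.

T_4 ≈ 945 N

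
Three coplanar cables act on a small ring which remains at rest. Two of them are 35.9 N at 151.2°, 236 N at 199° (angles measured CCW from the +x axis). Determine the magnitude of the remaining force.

Sum the known components: ΣF_x = -254.6 N, ΣF_y = -59.54 N.
For equilibrium the remaining force must supply (−ΣF_x, −ΣF_y) = (254.6, 59.54) N.
Magnitude = √((254.6)² + (59.54)²) = 261.5 N; direction = atan2(59.54, 254.6) = 13.2°.

F ≈ 261 N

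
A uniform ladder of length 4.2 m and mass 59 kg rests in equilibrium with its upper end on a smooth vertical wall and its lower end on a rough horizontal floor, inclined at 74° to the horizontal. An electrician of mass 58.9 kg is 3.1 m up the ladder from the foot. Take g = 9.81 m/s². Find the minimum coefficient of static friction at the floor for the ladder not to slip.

ΣF_y = 0: N_floor = 59×9.81 + 58.9×9.81 = 1156.6 N.
Torques about the foot: N_wall · 4.2 sin 74° = 59×9.81×2.1 cos 74° + 58.9×9.81×3.1 cos 74° → N_wall = 205.27 N.
ΣF_x = 0: f_floor = N_wall = 205.27 N.
μ_min = f_floor / N_floor = 205.27 / 1156.6 = 0.1775.

μ_min ≈ 0.177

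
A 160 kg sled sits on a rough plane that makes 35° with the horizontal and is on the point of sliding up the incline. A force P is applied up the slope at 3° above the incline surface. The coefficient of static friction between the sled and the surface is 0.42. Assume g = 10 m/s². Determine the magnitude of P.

P ≈ 1440 N

On the verge of sliding up the incline, friction equals μN and acts down the slope.
Perpendicular: N + P sin 3° = W cos 35° = 1311 N.
Along incline: P cos 3° = W sin 35° + μN  with W sin 35° = 917.7 N.
Solving the pair for P and N: P = 1439 N, N = 1235 N (and f = μN = 518.8 N).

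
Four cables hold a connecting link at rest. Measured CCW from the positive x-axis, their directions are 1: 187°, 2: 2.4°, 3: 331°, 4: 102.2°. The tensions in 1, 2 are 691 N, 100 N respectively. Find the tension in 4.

T_4 ≈ 471 N

Resolve: ΣF_x = 691 cos 187° + 100 cos 2.4° + T_3 cos 331° + T_4 cos 102.2° = 0.
        ΣF_y = 691 sin 187° + 100 sin 2.4° + T_3 sin 331° + T_4 sin 102.2° = 0.
The known terms sum to (-585.9, -80.02) N, so 0.8746 T_3 − 0.2113 T_4 = 585.9 and -0.4848 T_3 + 0.9774 T_4 = 80.02.
Solving simultaneously: T_3 = 783.6 N, T_4 = 470.6 N.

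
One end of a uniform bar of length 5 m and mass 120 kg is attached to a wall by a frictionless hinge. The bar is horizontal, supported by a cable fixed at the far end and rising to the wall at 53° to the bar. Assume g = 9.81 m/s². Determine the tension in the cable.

Take torques about the hinge: T sin 53° · 5 = 120×9.81×2.5 = 2943 N·m.
So T = 2943 / (0.7986 × 5) = 737.01 N.

T ≈ 737 N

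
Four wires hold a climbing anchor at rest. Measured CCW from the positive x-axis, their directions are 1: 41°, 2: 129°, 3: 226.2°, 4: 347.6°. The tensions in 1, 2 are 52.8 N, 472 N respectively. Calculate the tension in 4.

Resolve: ΣF_x = 52.8 cos 41° + 472 cos 129° + T_3 cos 226.2° + T_4 cos 347.6° = 0.
        ΣF_y = 52.8 sin 41° + 472 sin 129° + T_3 sin 226.2° + T_4 sin 347.6° = 0.
The known terms sum to (-257.2, 401.5) N, so -0.6921 T_3 + 0.9767 T_4 = 257.2 and -0.7218 T_3 − 0.2147 T_4 = -401.5.
Solving simultaneously: T_3 = 394.7 N, T_4 = 543 N.

T_4 ≈ 543 N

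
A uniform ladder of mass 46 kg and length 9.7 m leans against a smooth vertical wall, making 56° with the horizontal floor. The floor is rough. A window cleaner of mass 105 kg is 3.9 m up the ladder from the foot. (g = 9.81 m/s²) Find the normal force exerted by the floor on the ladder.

ΣF_y = 0: N_floor = 46×9.81 + 105×9.81 = 1481.3 N.

N_floor ≈ 1480 N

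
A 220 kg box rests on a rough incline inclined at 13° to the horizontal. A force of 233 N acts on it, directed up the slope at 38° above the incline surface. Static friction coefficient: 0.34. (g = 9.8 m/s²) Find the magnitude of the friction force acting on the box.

f ≈ 301 N

Axes along / perpendicular to the incline. W sin 13° = 485 N down-slope; W cos 13° = 2101 N into the surface.
Perpendicular: N = W cos 13° − P sin 38° = 2101 − 143.4 = 1957 N.
Along incline: P cos 38° + f = W sin 13° (friction acts up-slope) → f = 485 − 183.6 = 301.4 N.
|f| = 301.4 N ≤ μN = 665.5 N, so the box is indeed static.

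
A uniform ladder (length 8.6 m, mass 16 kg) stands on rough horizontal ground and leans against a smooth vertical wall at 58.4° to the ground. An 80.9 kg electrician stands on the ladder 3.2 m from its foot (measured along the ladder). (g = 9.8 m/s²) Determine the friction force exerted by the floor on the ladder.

Torques about the foot: N_wall · 8.6 sin 58.4° = 16×9.8×4.3 cos 58.4° + 80.9×9.8×3.2 cos 58.4° → N_wall = 229.72 N.
ΣF_x = 0: f_floor = N_wall = 229.72 N.

f ≈ 230 N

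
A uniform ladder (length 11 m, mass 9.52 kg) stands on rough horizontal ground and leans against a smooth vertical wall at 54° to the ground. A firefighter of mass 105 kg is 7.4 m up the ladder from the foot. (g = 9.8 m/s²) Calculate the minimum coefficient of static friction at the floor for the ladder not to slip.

μ_min ≈ 0.478

ΣF_y = 0: N_floor = 9.52×9.8 + 105×9.8 = 1122.3 N.
Torques about the foot: N_wall · 11 sin 54° = 9.52×9.8×5.5 cos 54° + 105×9.8×7.4 cos 54° → N_wall = 536.83 N.
ΣF_x = 0: f_floor = N_wall = 536.83 N.
μ_min = f_floor / N_floor = 536.83 / 1122.3 = 0.4783.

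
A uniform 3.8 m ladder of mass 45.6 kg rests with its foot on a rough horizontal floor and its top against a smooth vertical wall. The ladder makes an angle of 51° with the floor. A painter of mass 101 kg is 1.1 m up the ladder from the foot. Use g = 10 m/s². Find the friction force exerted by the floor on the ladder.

Torques about the foot: N_wall · 3.8 sin 51° = 45.6×10×1.9 cos 51° + 101×10×1.1 cos 51° → N_wall = 421.39 N.
ΣF_x = 0: f_floor = N_wall = 421.39 N.

f ≈ 421 N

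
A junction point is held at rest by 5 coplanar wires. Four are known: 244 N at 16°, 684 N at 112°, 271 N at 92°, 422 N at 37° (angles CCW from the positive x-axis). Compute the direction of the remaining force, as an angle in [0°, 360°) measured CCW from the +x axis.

Sum the known components: ΣF_x = 305.9 N, ΣF_y = 1226 N.
For equilibrium the remaining force must supply (−ΣF_x, −ΣF_y) = (-305.9, -1226) N.
Magnitude = √((-305.9)² + (-1226)²) = 1264 N; direction = atan2(-1226, -305.9) = 256.0°.

θ ≈ 256°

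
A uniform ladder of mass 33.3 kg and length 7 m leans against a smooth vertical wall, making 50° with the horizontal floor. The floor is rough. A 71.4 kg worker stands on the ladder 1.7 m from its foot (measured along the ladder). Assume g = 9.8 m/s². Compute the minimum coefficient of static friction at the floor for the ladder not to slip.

μ_min ≈ 0.272

ΣF_y = 0: N_floor = 33.3×9.8 + 71.4×9.8 = 1026.1 N.
Torques about the foot: N_wall · 7 sin 50° = 33.3×9.8×3.5 cos 50° + 71.4×9.8×1.7 cos 50° → N_wall = 279.51 N.
ΣF_x = 0: f_floor = N_wall = 279.51 N.
μ_min = f_floor / N_floor = 279.51 / 1026.1 = 0.2724.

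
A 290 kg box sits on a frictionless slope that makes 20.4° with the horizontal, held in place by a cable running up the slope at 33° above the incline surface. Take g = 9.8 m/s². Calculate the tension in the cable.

Take axes along and perpendicular to the incline. Weight components: W sin 20.4° = 990.6 N down-slope, W cos 20.4° = 2664 N into the surface.
Along incline: T cos 33° = W sin 20.4° → T = 1181 N.
Perpendicular: N = W cos 20.4° − T sin 33° = 2020 N.

T ≈ 1180 N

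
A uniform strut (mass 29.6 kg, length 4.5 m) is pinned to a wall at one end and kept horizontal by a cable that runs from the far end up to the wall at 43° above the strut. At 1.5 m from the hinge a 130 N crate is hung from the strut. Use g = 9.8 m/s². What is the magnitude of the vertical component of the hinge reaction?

|H_y| ≈ 232 N

Take torques about the hinge: T sin 43° · 4.5 = 29.6×9.8×2.25 + 130×1.5 = 847.68 N·m.
So T = 847.68 / (0.6820 × 4.5) = 276.21 N.
ΣF_y = 0: H_y = (29.6×9.8 + 130) − T sin 43° = 420.08 − 188.37 = 231.71 N.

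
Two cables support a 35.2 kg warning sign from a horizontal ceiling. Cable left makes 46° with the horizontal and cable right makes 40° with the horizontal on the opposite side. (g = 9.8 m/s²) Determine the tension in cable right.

Weight W = 35.2 × 9.8 = 345 N acts straight down.
Horizontal: T_left cos 46° = T_right cos 40°  →  T_left = 1.103 T_right.
Vertical: T_left sin 46° + T_right sin 40° = 345.
Substituting the horizontal relation into the vertical equation gives 1.436 T_right = 345, so T_right = 240.2 N.

T_right ≈ 240 N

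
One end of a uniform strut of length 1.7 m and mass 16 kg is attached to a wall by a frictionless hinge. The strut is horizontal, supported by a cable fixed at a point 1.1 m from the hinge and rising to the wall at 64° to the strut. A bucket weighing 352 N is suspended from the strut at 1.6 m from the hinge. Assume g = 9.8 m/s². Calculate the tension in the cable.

T ≈ 704 N

Take torques about the hinge: T sin 64° · 1.1 = 16×9.8×0.85 + 352×1.6 = 696.48 N·m.
So T = 696.48 / (0.8988 × 1.1) = 704.46 N.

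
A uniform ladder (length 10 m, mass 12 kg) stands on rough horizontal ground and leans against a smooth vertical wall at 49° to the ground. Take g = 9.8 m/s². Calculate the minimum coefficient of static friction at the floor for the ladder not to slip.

ΣF_y = 0: N_floor = 12×9.8 = 117.6 N.
Torques about the foot: N_wall · 10 sin 49° = 12×9.8×5 cos 49° → N_wall = 51.114 N.
ΣF_x = 0: f_floor = N_wall = 51.114 N.
μ_min = f_floor / N_floor = 51.114 / 117.6 = 0.4346.

μ_min ≈ 0.435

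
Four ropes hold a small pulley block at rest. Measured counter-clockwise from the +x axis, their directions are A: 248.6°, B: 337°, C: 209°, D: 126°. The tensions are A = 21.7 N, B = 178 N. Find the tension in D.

Resolve: ΣF_x = 21.7 cos 248.6° + 178 cos 337° + T_C cos 209° + T_D cos 126° = 0.
        ΣF_y = 21.7 sin 248.6° + 178 sin 337° + T_C sin 209° + T_D sin 126° = 0.
The known terms sum to (155.9, -89.75) N, so -0.8746 T_C − 0.5878 T_D = -155.9 and -0.4848 T_C + 0.8090 T_D = 89.75.
Solving simultaneously: T_C = 73.95 N, T_D = 155.3 N.

T_D ≈ 155 N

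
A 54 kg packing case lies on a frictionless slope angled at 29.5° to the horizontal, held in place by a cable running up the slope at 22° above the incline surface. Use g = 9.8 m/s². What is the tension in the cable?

T ≈ 281 N

Take axes along and perpendicular to the incline. Weight components: W sin 29.5° = 260.6 N down-slope, W cos 29.5° = 460.6 N into the surface.
Along incline: T cos 22° = W sin 29.5° → T = 281.1 N.
Perpendicular: N = W cos 29.5° − T sin 22° = 355.3 N.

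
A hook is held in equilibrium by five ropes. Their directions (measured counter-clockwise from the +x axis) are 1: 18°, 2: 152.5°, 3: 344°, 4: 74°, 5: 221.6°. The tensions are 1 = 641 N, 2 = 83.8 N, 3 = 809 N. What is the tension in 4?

Resolve: ΣF_x = 641 cos 18° + 83.8 cos 152.5° + 809 cos 344° + T_4 cos 74° + T_5 cos 221.6° = 0.
        ΣF_y = 641 sin 18° + 83.8 sin 152.5° + 809 sin 344° + T_4 sin 74° + T_5 sin 221.6° = 0.
The known terms sum to (1313, 13.78) N, so 0.2756 T_4 − 0.7478 T_5 = -1313 and 0.9613 T_4 − 0.6639 T_5 = -13.78.
Solving simultaneously: T_4 = 1608 N, T_5 = 2348 N.

T_4 ≈ 1610 N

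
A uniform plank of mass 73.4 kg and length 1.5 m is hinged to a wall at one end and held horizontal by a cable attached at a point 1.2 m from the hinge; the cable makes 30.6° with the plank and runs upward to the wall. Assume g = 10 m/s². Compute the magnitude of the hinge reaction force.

Take torques about the hinge: T sin 30.6° · 1.2 = 73.4×10×0.75 = 550.5 N·m.
So T = 550.5 / (0.5090 × 1.2) = 901.2 N.
ΣF_x = 0: H_x = T cos 30.6° = 775.7 N.
ΣF_y = 0: H_y = (73.4×10) − T sin 30.6° = 734 − 458.75 = 275.25 N.
|H| = √(H_x² + H_y²) = √((775.7)² + (275.25)²) = 823.09 N.

|H| ≈ 823 N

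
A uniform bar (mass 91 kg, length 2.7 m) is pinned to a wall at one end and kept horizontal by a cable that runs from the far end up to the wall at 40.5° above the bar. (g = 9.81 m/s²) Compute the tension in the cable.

Take torques about the hinge: T sin 40.5° · 2.7 = 91×9.81×1.35 = 1205.2 N·m.
So T = 1205.2 / (0.6494 × 2.7) = 687.28 N.

T ≈ 687 N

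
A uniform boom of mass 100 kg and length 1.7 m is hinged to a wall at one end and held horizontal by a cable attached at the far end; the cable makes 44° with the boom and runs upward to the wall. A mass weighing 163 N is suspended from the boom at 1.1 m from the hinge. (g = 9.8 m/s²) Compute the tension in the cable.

T ≈ 857 N

Take torques about the hinge: T sin 44° · 1.7 = 100×9.8×0.85 + 163×1.1 = 1012.3 N·m.
So T = 1012.3 / (0.6947 × 1.7) = 857.21 N.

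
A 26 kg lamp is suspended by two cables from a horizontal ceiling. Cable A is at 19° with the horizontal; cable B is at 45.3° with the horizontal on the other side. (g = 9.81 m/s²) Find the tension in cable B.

Weight W = 26 × 9.81 = 255.1 N acts straight down.
Horizontal: T_A cos 19° = T_B cos 45.3°  →  T_A = 0.7439 T_B.
Vertical: T_A sin 19° + T_B sin 45.3° = 255.1.
Substituting the horizontal relation into the vertical equation gives 0.953 T_B = 255.1, so T_B = 267.6 N.

T_B ≈ 268 N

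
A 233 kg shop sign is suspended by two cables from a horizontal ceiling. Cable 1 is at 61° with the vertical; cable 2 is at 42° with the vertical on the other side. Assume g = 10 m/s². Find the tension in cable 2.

T_2 ≈ 2090 N

Angles from the horizontal: cable 1 is 90° − 61° = 29°, cable 2 is 90° − 42° = 48°.
Weight W = 233 × 10 = 2330 N acts straight down.
Horizontal: T_1 cos 29° = T_2 cos 48°  →  T_1 = 0.7651 T_2.
Vertical: T_1 sin 29° + T_2 sin 48° = 2330.
Substituting the horizontal relation into the vertical equation gives 1.114 T_2 = 2330, so T_2 = 2091 N.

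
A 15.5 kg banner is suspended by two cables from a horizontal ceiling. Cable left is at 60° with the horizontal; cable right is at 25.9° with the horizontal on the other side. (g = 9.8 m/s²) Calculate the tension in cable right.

T_right ≈ 76.1 N

Weight W = 15.5 × 9.8 = 151.9 N acts straight down.
Horizontal: T_left cos 60° = T_right cos 25.9°  →  T_left = 1.799 T_right.
Vertical: T_left sin 60° + T_right sin 25.9° = 151.9.
Substituting the horizontal relation into the vertical equation gives 1.995 T_right = 151.9, so T_right = 76.14 N.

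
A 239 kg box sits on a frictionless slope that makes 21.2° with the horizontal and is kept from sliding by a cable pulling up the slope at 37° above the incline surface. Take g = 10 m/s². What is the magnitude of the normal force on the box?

N ≈ 1580 N

Take axes along and perpendicular to the incline. Weight components: W sin 21.2° = 864.3 N down-slope, W cos 21.2° = 2228 N into the surface.
Along incline: T cos 37° = W sin 21.2° → T = 1082 N.
Perpendicular: N = W cos 21.2° − T sin 37° = 1577 N.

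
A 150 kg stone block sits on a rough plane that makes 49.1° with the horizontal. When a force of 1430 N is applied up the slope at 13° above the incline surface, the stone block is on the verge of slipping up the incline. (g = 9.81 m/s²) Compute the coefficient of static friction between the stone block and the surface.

On the verge of sliding up the incline, friction is at its maximum μN and acts down the slope.
Perpendicular to incline: N = W cos 49.1° − P sin 13° = 963.5 − 321.7 = 641.8 N.
Along incline: P cos 13° − μN = W sin 49.1° → μ = −(W sin 49.1° − P cos 13°) / N = 0.438.

μ ≈ 0.438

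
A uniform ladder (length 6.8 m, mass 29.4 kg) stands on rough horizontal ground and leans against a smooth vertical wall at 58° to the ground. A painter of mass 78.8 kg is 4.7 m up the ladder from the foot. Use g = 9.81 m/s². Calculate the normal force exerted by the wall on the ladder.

Torques about the foot: N_wall · 6.8 sin 58° = 29.4×9.81×3.4 cos 58° + 78.8×9.81×4.7 cos 58° → N_wall = 423.98 N.

N_wall ≈ 424 N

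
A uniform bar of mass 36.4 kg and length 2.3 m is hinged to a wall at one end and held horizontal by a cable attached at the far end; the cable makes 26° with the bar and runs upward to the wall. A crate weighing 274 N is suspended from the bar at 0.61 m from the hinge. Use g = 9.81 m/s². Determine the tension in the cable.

T ≈ 573 N

Take torques about the hinge: T sin 26° · 2.3 = 36.4×9.81×1.15 + 274×0.61 = 577.79 N·m.
So T = 577.79 / (0.4384 × 2.3) = 573.06 N.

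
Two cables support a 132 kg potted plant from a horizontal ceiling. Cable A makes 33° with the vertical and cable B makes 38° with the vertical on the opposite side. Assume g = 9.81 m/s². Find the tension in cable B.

Angles from the horizontal: cable A is 90° − 33° = 57°, cable B is 90° − 38° = 52°.
Weight W = 132 × 9.81 = 1295 N acts straight down.
Horizontal: T_A cos 57° = T_B cos 52°  →  T_A = 1.13 T_B.
Vertical: T_A sin 57° + T_B sin 52° = 1295.
Substituting the horizontal relation into the vertical equation gives 1.736 T_B = 1295, so T_B = 745.9 N.

T_B ≈ 746 N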